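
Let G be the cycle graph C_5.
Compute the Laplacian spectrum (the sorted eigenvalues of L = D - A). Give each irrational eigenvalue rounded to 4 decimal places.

[0, 1.3820, 1.3820, 3.6180, 3.6180]

The graph has 5 vertices and degree multiset [2, 2, 2, 2, 2]; D is the diagonal matrix of degrees and L = D - A. The multiplicity of 0 as a Laplacian eigenvalue equals the number of connected components. The single zero eigenvalue shows the graph is connected.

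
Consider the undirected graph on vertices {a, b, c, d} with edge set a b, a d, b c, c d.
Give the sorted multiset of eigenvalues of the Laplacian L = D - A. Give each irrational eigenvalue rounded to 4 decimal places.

Reading degrees in the order [a, b, c, d] gives [2, 2, 2, 2]; set D = diag(2, 2, 2, 2) and form L = D - A. The multiplicity of 0 as a Laplacian eigenvalue equals the number of connected components. The largest eigenvalue, 4, is at most the vertex count 4. There is one zero in the spectrum, matching the 1 component.

[0, 2, 2, 4]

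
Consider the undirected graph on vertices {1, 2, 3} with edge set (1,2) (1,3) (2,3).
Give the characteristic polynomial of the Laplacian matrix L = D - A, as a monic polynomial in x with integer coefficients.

Reading degrees in the order [1, 2, 3] gives [2, 2, 2]; set D = diag(2, 2, 2) and form L = D - A. The eigenvalues of L are [0, 3, 3]; the characteristic polynomial is the product of (x - lambda_i), which multiplies out to x^3 - 6x^2 + 9x. Since p(0) = det(-L) = 0, x divides p(x). By the matrix-tree theorem the graph has (1/3) * product of the nonzero eigenvalues = 3 spanning trees.

x^3 - 6x^2 + 9x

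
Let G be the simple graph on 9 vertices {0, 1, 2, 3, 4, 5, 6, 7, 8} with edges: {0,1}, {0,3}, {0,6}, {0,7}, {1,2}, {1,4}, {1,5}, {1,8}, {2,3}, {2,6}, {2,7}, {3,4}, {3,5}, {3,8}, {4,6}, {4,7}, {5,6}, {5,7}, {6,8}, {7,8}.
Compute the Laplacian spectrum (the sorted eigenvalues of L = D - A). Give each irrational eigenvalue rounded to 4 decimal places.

[0, 4, 4, 4, 4, 5, 5, 5, 9]

Each diagonal entry of L is the vertex degree and each off-diagonal entry is -1 where an edge is present, 0 otherwise; in the order [0, 1, 2, 3, 4, 5, 6, 7, 8] the diagonal is [4, 5, 4, 5, 4, 4, 5, 5, 4]. The multiplicity of 0 as a Laplacian eigenvalue equals the number of connected components.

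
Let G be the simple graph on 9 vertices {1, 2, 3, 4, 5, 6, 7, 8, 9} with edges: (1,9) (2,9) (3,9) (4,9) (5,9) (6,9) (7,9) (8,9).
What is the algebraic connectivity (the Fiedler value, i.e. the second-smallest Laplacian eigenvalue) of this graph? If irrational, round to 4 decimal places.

Reading degrees in the order [1, 2, 3, 4, 5, 6, 7, 8, 9] gives [1, 1, 1, 1, 1, 1, 1, 1, 8]; set D = diag(1, 1, 1, 1, 1, 1, 1, 1, 8) and form L = D - A. The smallest Laplacian eigenvalue is always 0. The next one, lambda_2 = 1, measures how hard the graph is to disconnect: larger values mean better connectivity. The eigenvalues sum to 16, which equals trace(L) = 2|E|. By the matrix-tree theorem the graph has (1/9) * product of the nonzero eigenvalues = 1 spanning tree.

1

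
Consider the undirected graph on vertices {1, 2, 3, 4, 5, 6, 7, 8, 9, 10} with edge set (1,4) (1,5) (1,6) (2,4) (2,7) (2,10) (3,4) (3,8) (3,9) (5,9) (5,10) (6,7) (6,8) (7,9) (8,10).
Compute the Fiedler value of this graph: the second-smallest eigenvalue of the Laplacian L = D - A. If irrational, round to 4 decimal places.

2

Reading degrees in the order [1, 2, 3, 4, 5, 6, 7, 8, 9, 10] gives [3, 3, 3, 3, 3, 3, 3, 3, 3, 3]; set D = diag(3, 3, 3, 3, 3, 3, 3, 3, 3, 3) and form L = D - A. The sorted Laplacian eigenvalues are [0, 2, 2, 2, 2, 2, 5, 5, 5, 5]; the algebraic connectivity is the second entry, 2. The largest eigenvalue, 5, is at most the vertex count 10.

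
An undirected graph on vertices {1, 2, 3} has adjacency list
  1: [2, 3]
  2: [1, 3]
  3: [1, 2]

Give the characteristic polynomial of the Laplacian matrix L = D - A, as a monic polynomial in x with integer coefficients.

x^3 - 6x^2 + 9x

Each diagonal entry of L is the vertex degree and each off-diagonal entry is -1 where an edge is present, 0 otherwise; in the order [1, 2, 3] the diagonal is [2, 2, 2]. Computing det(xI - L) by cofactor expansion (or equivalently via sum-over-permutations) gives x^3 - 6x^2 + 9x. The constant term is 0 because L is singular (the all-ones vector lies in its kernel). There is one zero in the spectrum, matching the 1 component. By the matrix-tree theorem the graph has (1/3) * product of the nonzero eigenvalues = 3 spanning trees.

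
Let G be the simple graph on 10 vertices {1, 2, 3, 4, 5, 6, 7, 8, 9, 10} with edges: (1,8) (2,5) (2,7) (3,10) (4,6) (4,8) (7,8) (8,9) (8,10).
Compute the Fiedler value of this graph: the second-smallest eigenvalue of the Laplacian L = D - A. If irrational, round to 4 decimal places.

0.2366

Each diagonal entry of L is the vertex degree and each off-diagonal entry is -1 where an edge is present, 0 otherwise; in the order [1, 2, 3, 4, 5, 6, 7, 8, 9, 10] the diagonal is [1, 2, 1, 2, 1, 1, 2, 5, 1, 2]. The smallest Laplacian eigenvalue is always 0. The next one, lambda_2 = 0.2366, measures how hard the graph is to disconnect: larger values mean better connectivity. The largest eigenvalue, 6.1504, is at most the vertex count 10. The eigenvalues sum to 18, which equals trace(L) = 2|E|.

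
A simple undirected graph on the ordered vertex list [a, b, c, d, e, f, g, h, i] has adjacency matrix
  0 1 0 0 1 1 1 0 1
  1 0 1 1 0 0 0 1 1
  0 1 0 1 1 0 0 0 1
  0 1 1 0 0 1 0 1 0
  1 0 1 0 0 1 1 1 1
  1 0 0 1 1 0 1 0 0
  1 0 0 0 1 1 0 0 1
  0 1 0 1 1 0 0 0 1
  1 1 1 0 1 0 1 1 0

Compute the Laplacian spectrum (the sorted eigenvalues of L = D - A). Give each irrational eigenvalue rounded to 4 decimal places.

[0, 2.4384, 3.6972, 4, 5, 5.3820, 6.5616, 7.3028, 7.6180]

Reading degrees in the order [a, b, c, d, e, f, g, h, i] gives [5, 5, 4, 4, 6, 4, 4, 4, 6]; set D = diag(5, 5, 4, 4, 6, 4, 4, 4, 6) and form L = D - A. Diagonalising L (or applying a numerical eigensolver to the 9x9 matrix) gives the spectrum above. The single zero eigenvalue shows the graph is connected. By the matrix-tree theorem the graph has (1/9) * product of the nonzero eigenvalues = 39360 spanning trees.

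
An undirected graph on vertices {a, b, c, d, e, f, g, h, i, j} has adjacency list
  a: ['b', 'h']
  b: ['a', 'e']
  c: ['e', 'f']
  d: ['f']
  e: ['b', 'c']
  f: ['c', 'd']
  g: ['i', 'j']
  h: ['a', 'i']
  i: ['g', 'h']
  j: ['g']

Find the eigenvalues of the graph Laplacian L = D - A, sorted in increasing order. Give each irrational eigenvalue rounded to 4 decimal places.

With the vertex order [a, b, c, d, e, f, g, h, i, j], the degrees are [2, 2, 2, 1, 2, 2, 2, 2, 2, 1], giving D = diag(2, 2, 2, 1, 2, 2, 2, 2, 2, 1) and L = D - A. Since every row of L sums to 0, the all-ones vector is in the kernel and 0 is an eigenvalue. The single zero eigenvalue shows the graph is connected. By the matrix-tree theorem the graph has (1/10) * product of the nonzero eigenvalues = 1 spanning tree. The largest eigenvalue, 3.9021, is at most the vertex count 10.

[0, 0.0979, 0.3820, 0.8244, 1.3820, 2, 2.6180, 3.1756, 3.6180, 3.9021]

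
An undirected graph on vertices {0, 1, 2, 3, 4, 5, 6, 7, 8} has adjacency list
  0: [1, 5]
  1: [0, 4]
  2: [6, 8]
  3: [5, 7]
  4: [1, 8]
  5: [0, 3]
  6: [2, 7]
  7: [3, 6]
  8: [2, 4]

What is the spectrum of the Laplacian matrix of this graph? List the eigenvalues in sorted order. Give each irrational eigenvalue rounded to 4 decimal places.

[0, 0.4679, 0.4679, 1.6527, 1.6527, 3, 3, 3.8794, 3.8794]

Reading degrees in the order [0, 1, 2, 3, 4, 5, 6, 7, 8] gives [2, 2, 2, 2, 2, 2, 2, 2, 2]; set D = diag(2, 2, 2, 2, 2, 2, 2, 2, 2) and form L = D - A. L is symmetric positive semidefinite, so every eigenvalue is real and nonnegative. The single zero eigenvalue shows the graph is connected. By the matrix-tree theorem the graph has (1/9) * product of the nonzero eigenvalues = 9 spanning trees. The eigenvalues sum to 18, which equals trace(L) = 2|E|.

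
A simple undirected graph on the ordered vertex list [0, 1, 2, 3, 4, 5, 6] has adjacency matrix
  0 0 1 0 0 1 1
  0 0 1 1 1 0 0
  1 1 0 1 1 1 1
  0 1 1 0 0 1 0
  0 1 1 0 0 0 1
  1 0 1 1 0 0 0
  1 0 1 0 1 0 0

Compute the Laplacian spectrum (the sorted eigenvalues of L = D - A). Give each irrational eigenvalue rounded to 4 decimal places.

With the vertex order [0, 1, 2, 3, 4, 5, 6], the degrees are [3, 3, 6, 3, 3, 3, 3], giving D = diag(3, 3, 6, 3, 3, 3, 3) and L = D - A. The multiplicity of 0 as a Laplacian eigenvalue equals the number of connected components. The single zero eigenvalue shows the graph is connected. By the matrix-tree theorem the graph has (1/7) * product of the nonzero eigenvalues = 320 spanning trees. The largest eigenvalue, 7, is at most the vertex count 7.

[0, 2, 2, 4, 4, 5, 7]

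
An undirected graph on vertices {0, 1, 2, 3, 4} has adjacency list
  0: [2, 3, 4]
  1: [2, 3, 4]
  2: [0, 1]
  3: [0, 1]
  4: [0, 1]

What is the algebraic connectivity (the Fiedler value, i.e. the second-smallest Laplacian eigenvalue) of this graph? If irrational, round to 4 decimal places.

2

With the vertex order [0, 1, 2, 3, 4], the degrees are [3, 3, 2, 2, 2], giving D = diag(3, 3, 2, 2, 2) and L = D - A. The smallest Laplacian eigenvalue is always 0. The next one, lambda_2 = 2, measures how hard the graph is to disconnect: larger values mean better connectivity. There is one zero in the spectrum, matching the 1 component.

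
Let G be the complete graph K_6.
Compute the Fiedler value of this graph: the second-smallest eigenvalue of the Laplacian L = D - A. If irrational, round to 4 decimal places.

The graph has 6 vertices and degree multiset [5, 5, 5, 5, 5, 5]; D is the diagonal matrix of degrees and L = D - A. The smallest Laplacian eigenvalue is always 0. The next one, lambda_2 = 6, measures how hard the graph is to disconnect: larger values mean better connectivity. By the matrix-tree theorem the graph has (1/6) * product of the nonzero eigenvalues = 1296 spanning trees. The eigenvalues sum to 30, which equals trace(L) = 2|E|.

6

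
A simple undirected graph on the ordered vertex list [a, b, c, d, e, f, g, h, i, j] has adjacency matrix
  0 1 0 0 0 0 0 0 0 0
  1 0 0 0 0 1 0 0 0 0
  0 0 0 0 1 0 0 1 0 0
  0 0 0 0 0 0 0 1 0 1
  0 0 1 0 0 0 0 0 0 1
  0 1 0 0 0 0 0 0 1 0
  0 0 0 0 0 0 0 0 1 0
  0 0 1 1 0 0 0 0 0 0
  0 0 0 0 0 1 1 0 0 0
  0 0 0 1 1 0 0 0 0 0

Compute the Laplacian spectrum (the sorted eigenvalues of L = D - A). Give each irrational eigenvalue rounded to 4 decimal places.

With the vertex order [a, b, c, d, e, f, g, h, i, j], the degrees are [1, 2, 2, 2, 2, 2, 1, 2, 2, 2], giving D = diag(1, 2, 2, 2, 2, 2, 1, 2, 2, 2) and L = D - A. Since every row of L sums to 0, the all-ones vector is in the kernel and 0 is an eigenvalue. The 2 zero eigenvalues correspond to the 2 connected components. The eigenvalues sum to 18, which equals trace(L) = 2|E|. The largest eigenvalue, 3.6180, is at most the vertex count 10.

[0, 0, 0.3820, 1.3820, 1.3820, 1.3820, 2.6180, 3.6180, 3.6180, 3.6180]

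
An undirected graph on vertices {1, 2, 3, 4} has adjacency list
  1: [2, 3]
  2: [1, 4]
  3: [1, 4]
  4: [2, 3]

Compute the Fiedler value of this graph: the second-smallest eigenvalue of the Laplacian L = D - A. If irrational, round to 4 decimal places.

2

Each diagonal entry of L is the vertex degree and each off-diagonal entry is -1 where an edge is present, 0 otherwise; in the order [1, 2, 3, 4] the diagonal is [2, 2, 2, 2]. Computing the eigenvalues of L and sorting gives [0, 2, 2, 4]. The Fiedler value lambda_2 = 2 is strictly positive, so the graph is connected. There is one zero in the spectrum, matching the 1 component.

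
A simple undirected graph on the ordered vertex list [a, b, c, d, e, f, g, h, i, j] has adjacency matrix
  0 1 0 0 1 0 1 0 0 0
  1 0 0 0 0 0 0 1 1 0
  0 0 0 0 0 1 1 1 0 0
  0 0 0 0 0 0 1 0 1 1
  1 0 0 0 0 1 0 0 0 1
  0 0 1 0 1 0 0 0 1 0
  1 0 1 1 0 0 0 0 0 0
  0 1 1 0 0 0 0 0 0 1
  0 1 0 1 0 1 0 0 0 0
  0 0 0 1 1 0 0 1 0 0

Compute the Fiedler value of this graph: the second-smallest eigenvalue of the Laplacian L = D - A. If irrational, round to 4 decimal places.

Each diagonal entry of L is the vertex degree and each off-diagonal entry is -1 where an edge is present, 0 otherwise; in the order [a, b, c, d, e, f, g, h, i, j] the diagonal is [3, 3, 3, 3, 3, 3, 3, 3, 3, 3]. Computing the eigenvalues of L and sorting gives [0, 2, 2, 2, 2, 2, 5, 5, 5, 5]. The Fiedler value lambda_2 = 2 is strictly positive, so the graph is connected. The eigenvalues sum to 30, which equals trace(L) = 2|E|. There is one zero in the spectrum, matching the 1 component.

2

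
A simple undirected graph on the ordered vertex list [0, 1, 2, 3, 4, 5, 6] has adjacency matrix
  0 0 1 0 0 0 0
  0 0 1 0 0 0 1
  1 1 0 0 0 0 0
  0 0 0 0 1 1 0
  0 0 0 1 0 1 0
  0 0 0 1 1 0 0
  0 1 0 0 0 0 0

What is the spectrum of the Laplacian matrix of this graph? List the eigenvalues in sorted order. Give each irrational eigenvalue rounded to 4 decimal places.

With the vertex order [0, 1, 2, 3, 4, 5, 6], the degrees are [1, 2, 2, 2, 2, 2, 1], giving D = diag(1, 2, 2, 2, 2, 2, 1) and L = D - A. Since every row of L sums to 0, the all-ones vector is in the kernel and 0 is an eigenvalue. The 2 zero eigenvalues correspond to the 2 connected components.

[0, 0, 0.5858, 2, 3, 3, 3.4142]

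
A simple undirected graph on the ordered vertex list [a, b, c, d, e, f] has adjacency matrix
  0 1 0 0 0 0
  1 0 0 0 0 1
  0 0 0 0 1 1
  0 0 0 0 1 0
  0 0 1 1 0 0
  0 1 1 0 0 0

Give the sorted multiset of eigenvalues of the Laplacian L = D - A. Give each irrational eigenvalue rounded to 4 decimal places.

Each diagonal entry of L is the vertex degree and each off-diagonal entry is -1 where an edge is present, 0 otherwise; in the order [a, b, c, d, e, f] the diagonal is [1, 2, 2, 1, 2, 2]. Since every row of L sums to 0, the all-ones vector is in the kernel and 0 is an eigenvalue. There is one zero in the spectrum, matching the 1 component.

[0, 0.2679, 1, 2, 3, 3.7321]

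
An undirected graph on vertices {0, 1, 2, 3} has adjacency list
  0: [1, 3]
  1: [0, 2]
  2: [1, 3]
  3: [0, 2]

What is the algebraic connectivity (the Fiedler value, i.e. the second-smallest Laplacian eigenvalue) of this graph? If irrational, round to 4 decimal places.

2

Each diagonal entry of L is the vertex degree and each off-diagonal entry is -1 where an edge is present, 0 otherwise; in the order [0, 1, 2, 3] the diagonal is [2, 2, 2, 2]. Computing the eigenvalues of L and sorting gives [0, 2, 2, 4]. The Fiedler value lambda_2 = 2 is strictly positive, so the graph is connected. The eigenvalues sum to 8, which equals trace(L) = 2|E|.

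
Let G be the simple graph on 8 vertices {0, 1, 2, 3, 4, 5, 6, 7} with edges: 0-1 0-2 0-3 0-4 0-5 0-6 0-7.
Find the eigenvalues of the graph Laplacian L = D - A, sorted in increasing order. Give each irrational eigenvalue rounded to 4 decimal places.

With the vertex order [0, 1, 2, 3, 4, 5, 6, 7], the degrees are [7, 1, 1, 1, 1, 1, 1, 1], giving D = diag(7, 1, 1, 1, 1, 1, 1, 1) and L = D - A. The multiplicity of 0 as a Laplacian eigenvalue equals the number of connected components. The single zero eigenvalue shows the graph is connected. The eigenvalues sum to 14, which equals trace(L) = 2|E|.

[0, 1, 1, 1, 1, 1, 1, 8]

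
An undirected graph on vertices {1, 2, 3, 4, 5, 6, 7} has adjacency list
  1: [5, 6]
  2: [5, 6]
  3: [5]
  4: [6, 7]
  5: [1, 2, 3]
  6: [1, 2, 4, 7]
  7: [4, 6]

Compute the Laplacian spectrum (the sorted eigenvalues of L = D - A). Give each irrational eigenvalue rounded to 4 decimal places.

[0, 0.5140, 1.3364, 2, 3, 3.8360, 5.3136]

Reading degrees in the order [1, 2, 3, 4, 5, 6, 7] gives [2, 2, 1, 2, 3, 4, 2]; set D = diag(2, 2, 1, 2, 3, 4, 2) and form L = D - A. Since every row of L sums to 0, the all-ones vector is in the kernel and 0 is an eigenvalue. The largest eigenvalue, 5.3136, is at most the vertex count 7.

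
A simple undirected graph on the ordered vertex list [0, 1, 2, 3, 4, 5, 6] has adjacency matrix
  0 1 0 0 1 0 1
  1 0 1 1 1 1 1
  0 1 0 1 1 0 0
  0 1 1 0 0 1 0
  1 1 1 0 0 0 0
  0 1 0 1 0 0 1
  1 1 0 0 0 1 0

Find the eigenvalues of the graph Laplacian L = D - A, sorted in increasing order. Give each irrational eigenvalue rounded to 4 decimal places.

Each diagonal entry of L is the vertex degree and each off-diagonal entry is -1 where an edge is present, 0 otherwise; in the order [0, 1, 2, 3, 4, 5, 6] the diagonal is [3, 6, 3, 3, 3, 3, 3]. The multiplicity of 0 as a Laplacian eigenvalue equals the number of connected components. The single zero eigenvalue shows the graph is connected. By the matrix-tree theorem the graph has (1/7) * product of the nonzero eigenvalues = 320 spanning trees.

[0, 2, 2, 4, 4, 5, 7]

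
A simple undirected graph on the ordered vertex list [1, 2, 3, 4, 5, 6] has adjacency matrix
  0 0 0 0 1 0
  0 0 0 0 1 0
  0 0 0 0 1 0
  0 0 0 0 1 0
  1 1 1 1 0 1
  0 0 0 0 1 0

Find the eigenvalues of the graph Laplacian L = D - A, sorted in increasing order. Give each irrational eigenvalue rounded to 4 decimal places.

[0, 1, 1, 1, 1, 6]

With the vertex order [1, 2, 3, 4, 5, 6], the degrees are [1, 1, 1, 1, 5, 1], giving D = diag(1, 1, 1, 1, 5, 1) and L = D - A. Since every row of L sums to 0, the all-ones vector is in the kernel and 0 is an eigenvalue. By the matrix-tree theorem the graph has (1/6) * product of the nonzero eigenvalues = 1 spanning tree.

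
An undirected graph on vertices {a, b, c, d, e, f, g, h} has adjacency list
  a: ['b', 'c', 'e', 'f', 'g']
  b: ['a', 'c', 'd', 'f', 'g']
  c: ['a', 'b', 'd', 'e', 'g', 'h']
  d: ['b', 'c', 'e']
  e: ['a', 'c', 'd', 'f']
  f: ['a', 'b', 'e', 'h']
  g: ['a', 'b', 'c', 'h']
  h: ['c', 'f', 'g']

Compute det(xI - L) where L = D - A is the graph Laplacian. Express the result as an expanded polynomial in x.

Each diagonal entry of L is the vertex degree and each off-diagonal entry is -1 where an edge is present, 0 otherwise; in the order [a, b, c, d, e, f, g, h] the diagonal is [5, 5, 6, 3, 4, 4, 4, 3]. Computing det(xI - L) by cofactor expansion (or equivalently via sum-over-permutations) gives x^8 - 34x^7 + 485x^6 - 3758x^5 + 17062x^4 - 45338x^3 + 65209x^2 - 39104x. Since p(0) = det(-L) = 0, x divides p(x). By the matrix-tree theorem the graph has (1/8) * product of the nonzero eigenvalues = 4888 spanning trees.

x^8 - 34x^7 + 485x^6 - 3758x^5 + 17062x^4 - 45338x^3 + 65209x^2 - 39104x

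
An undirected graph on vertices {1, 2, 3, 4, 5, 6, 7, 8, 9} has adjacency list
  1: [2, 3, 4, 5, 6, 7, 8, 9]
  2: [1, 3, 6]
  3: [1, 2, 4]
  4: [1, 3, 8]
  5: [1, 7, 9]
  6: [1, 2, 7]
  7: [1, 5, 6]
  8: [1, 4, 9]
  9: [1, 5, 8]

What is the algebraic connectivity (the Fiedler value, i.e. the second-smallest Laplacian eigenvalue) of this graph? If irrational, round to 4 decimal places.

1.5858

Each diagonal entry of L is the vertex degree and each off-diagonal entry is -1 where an edge is present, 0 otherwise; in the order [1, 2, 3, 4, 5, 6, 7, 8, 9] the diagonal is [8, 3, 3, 3, 3, 3, 3, 3, 3]. Computing the eigenvalues of L and sorting gives [0, 1.5858, 1.5858, 3, 3, 4.4142, 4.4142, 5, 9]. The Fiedler value lambda_2 = 1.5858 is strictly positive, so the graph is connected. There is one zero in the spectrum, matching the 1 component. The largest eigenvalue, 9, is at most the vertex count 9.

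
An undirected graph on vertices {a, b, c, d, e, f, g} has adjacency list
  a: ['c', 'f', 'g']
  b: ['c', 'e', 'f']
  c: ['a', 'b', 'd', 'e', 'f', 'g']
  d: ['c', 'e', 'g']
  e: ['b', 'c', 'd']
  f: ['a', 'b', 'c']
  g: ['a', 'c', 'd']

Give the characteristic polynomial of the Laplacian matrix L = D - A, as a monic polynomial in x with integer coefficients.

x^7 - 24x^6 + 231x^5 - 1140x^4 + 3036x^3 - 4128x^2 + 2240x

Each diagonal entry of L is the vertex degree and each off-diagonal entry is -1 where an edge is present, 0 otherwise; in the order [a, b, c, d, e, f, g] the diagonal is [3, 3, 6, 3, 3, 3, 3]. The eigenvalues of L are [0, 2, 2, 4, 4, 5, 7]; the characteristic polynomial is the product of (x - lambda_i), which multiplies out to x^7 - 24x^6 + 231x^5 - 1140x^4 + 3036x^3 - 4128x^2 + 2240x. Since p(0) = det(-L) = 0, x divides p(x). By the matrix-tree theorem the graph has (1/7) * product of the nonzero eigenvalues = 320 spanning trees.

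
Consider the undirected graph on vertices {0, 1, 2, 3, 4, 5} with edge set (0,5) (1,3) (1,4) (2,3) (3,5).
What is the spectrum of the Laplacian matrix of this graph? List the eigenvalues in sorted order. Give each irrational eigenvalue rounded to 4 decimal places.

With the vertex order [0, 1, 2, 3, 4, 5], the degrees are [1, 2, 1, 3, 1, 2], giving D = diag(1, 2, 1, 3, 1, 2) and L = D - A. The multiplicity of 0 as a Laplacian eigenvalue equals the number of connected components. The eigenvalues sum to 10, which equals trace(L) = 2|E|.

[0, 0.3820, 0.6972, 2, 2.6180, 4.3028]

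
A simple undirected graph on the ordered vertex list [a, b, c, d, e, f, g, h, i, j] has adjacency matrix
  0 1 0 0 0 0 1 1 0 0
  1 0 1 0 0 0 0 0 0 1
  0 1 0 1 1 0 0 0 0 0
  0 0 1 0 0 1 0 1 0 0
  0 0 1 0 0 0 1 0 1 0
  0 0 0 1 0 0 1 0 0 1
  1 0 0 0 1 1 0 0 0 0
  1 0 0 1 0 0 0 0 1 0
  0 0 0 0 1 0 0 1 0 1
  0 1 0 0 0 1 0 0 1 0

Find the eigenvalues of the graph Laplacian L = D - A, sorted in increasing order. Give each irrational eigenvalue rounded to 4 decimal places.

[0, 2, 2, 2, 2, 2, 5, 5, 5, 5]

With the vertex order [a, b, c, d, e, f, g, h, i, j], the degrees are [3, 3, 3, 3, 3, 3, 3, 3, 3, 3], giving D = diag(3, 3, 3, 3, 3, 3, 3, 3, 3, 3) and L = D - A. The multiplicity of 0 as a Laplacian eigenvalue equals the number of connected components. The single zero eigenvalue shows the graph is connected. By the matrix-tree theorem the graph has (1/10) * product of the nonzero eigenvalues = 2000 spanning trees.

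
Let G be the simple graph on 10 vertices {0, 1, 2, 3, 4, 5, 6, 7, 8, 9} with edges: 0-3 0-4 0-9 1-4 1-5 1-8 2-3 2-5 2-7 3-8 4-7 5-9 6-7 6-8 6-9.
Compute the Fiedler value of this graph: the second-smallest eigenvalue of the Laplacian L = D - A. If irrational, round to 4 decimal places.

With the vertex order [0, 1, 2, 3, 4, 5, 6, 7, 8, 9], the degrees are [3, 3, 3, 3, 3, 3, 3, 3, 3, 3], giving D = diag(3, 3, 3, 3, 3, 3, 3, 3, 3, 3) and L = D - A. Computing the eigenvalues of L and sorting gives [0, 2, 2, 2, 2, 2, 5, 5, 5, 5]. The Fiedler value lambda_2 = 2 is strictly positive, so the graph is connected. There is one zero in the spectrum, matching the 1 component.

2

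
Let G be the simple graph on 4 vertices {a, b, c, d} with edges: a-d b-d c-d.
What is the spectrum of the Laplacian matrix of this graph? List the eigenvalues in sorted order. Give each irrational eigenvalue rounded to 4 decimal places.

Reading degrees in the order [a, b, c, d] gives [1, 1, 1, 3]; set D = diag(1, 1, 1, 3) and form L = D - A. Diagonalising L (or applying a numerical eigensolver to the 4x4 matrix) gives the spectrum above. The single zero eigenvalue shows the graph is connected. By the matrix-tree theorem the graph has (1/4) * product of the nonzero eigenvalues = 1 spanning tree.

[0, 1, 1, 4]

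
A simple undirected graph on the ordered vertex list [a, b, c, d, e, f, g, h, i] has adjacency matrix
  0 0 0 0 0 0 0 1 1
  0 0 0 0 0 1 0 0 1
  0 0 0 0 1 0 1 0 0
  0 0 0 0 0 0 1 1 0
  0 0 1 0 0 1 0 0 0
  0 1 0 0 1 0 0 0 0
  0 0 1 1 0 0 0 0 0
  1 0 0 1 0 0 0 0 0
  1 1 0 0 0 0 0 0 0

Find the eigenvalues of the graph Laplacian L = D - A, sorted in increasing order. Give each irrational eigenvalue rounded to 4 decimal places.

With the vertex order [a, b, c, d, e, f, g, h, i], the degrees are [2, 2, 2, 2, 2, 2, 2, 2, 2], giving D = diag(2, 2, 2, 2, 2, 2, 2, 2, 2) and L = D - A. Diagonalising L (or applying a numerical eigensolver to the 9x9 matrix) gives the spectrum above. The single zero eigenvalue shows the graph is connected. By the matrix-tree theorem the graph has (1/9) * product of the nonzero eigenvalues = 9 spanning trees.

[0, 0.4679, 0.4679, 1.6527, 1.6527, 3, 3, 3.8794, 3.8794]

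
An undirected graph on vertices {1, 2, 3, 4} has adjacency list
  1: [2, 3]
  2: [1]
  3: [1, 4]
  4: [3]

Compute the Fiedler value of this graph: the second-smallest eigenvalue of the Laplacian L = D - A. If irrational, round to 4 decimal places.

With the vertex order [1, 2, 3, 4], the degrees are [2, 1, 2, 1], giving D = diag(2, 1, 2, 1) and L = D - A. Computing the eigenvalues of L and sorting gives [0, 0.5858, 2, 3.4142]. The Fiedler value lambda_2 = 0.5858 is strictly positive, so the graph is connected. By the matrix-tree theorem the graph has (1/4) * product of the nonzero eigenvalues = 1 spanning tree.

0.5858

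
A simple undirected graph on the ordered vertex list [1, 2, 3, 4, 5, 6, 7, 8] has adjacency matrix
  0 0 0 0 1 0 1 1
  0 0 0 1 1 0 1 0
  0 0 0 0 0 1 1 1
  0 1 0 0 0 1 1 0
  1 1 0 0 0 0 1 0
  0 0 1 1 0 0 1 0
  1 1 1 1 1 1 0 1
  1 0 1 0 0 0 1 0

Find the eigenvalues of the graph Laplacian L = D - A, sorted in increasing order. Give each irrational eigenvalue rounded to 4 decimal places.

Each diagonal entry of L is the vertex degree and each off-diagonal entry is -1 where an edge is present, 0 otherwise; in the order [1, 2, 3, 4, 5, 6, 7, 8] the diagonal is [3, 3, 3, 3, 3, 3, 7, 3]. The multiplicity of 0 as a Laplacian eigenvalue equals the number of connected components. The single zero eigenvalue shows the graph is connected. The eigenvalues sum to 28, which equals trace(L) = 2|E|.

[0, 1.7530, 1.7530, 3.4450, 3.4450, 4.8019, 4.8019, 8]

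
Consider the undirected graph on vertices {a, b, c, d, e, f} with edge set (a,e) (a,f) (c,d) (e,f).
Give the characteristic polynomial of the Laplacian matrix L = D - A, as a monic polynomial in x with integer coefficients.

Each diagonal entry of L is the vertex degree and each off-diagonal entry is -1 where an edge is present, 0 otherwise; in the order [a, b, c, d, e, f] the diagonal is [2, 0, 1, 1, 2, 2]. L has integer entries, so p(x) = det(xI - L) has integer coefficients. Expanding the determinant yields x^6 - 8x^5 + 21x^4 - 18x^3. The constant term is 0 because L is singular (the all-ones vector lies in its kernel).

x^6 - 8x^5 + 21x^4 - 18x^3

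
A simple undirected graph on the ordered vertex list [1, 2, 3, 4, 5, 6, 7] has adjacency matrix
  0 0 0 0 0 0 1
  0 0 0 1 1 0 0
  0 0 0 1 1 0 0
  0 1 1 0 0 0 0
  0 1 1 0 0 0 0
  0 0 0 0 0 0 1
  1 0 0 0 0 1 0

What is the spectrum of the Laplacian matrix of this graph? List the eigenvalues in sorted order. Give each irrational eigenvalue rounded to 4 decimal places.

[0, 0, 1, 2, 2, 3, 4]

Reading degrees in the order [1, 2, 3, 4, 5, 6, 7] gives [1, 2, 2, 2, 2, 1, 2]; set D = diag(1, 2, 2, 2, 2, 1, 2) and form L = D - A. Diagonalising L (or applying a numerical eigensolver to the 7x7 matrix) gives the spectrum above. The 2 zero eigenvalues correspond to the 2 connected components. There are 2 zeros in the spectrum, matching the 2 components. The eigenvalues sum to 12, which equals trace(L) = 2|E|.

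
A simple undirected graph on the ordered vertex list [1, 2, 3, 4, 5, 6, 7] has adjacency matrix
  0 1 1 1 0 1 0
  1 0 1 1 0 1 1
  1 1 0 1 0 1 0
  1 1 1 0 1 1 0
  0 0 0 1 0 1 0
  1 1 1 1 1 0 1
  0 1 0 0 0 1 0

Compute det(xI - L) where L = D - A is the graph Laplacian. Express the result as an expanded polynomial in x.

x^7 - 28x^6 + 315x^5 - 1808x^4 + 5527x^3 - 8436x^2 + 5005x

Each diagonal entry of L is the vertex degree and each off-diagonal entry is -1 where an edge is present, 0 otherwise; in the order [1, 2, 3, 4, 5, 6, 7] the diagonal is [4, 5, 4, 5, 2, 6, 2]. Computing det(xI - L) by cofactor expansion (or equivalently via sum-over-permutations) gives x^7 - 28x^6 + 315x^5 - 1808x^4 + 5527x^3 - 8436x^2 + 5005x. The coefficient of x^6 equals -trace(L) = -28, matching the sum of degrees.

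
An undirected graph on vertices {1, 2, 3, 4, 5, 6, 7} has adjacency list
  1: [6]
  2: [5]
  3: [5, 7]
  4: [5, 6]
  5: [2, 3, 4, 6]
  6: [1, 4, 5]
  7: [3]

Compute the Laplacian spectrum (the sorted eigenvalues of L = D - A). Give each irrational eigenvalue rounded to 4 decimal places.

Each diagonal entry of L is the vertex degree and each off-diagonal entry is -1 where an edge is present, 0 otherwise; in the order [1, 2, 3, 4, 5, 6, 7] the diagonal is [1, 1, 2, 2, 4, 3, 1]. Diagonalising L (or applying a numerical eigensolver to the 7x7 matrix) gives the spectrum above. The single zero eigenvalue shows the graph is connected.

[0, 0.4116, 0.7530, 1.4064, 2.4450, 3.8019, 5.1819]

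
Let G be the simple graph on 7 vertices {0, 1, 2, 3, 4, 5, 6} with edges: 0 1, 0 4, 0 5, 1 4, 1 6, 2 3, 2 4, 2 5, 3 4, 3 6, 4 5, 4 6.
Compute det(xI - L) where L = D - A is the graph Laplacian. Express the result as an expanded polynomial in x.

x^7 - 24x^6 + 231x^5 - 1140x^4 + 3036x^3 - 4128x^2 + 2240x

With the vertex order [0, 1, 2, 3, 4, 5, 6], the degrees are [3, 3, 3, 3, 6, 3, 3], giving D = diag(3, 3, 3, 3, 6, 3, 3) and L = D - A. Computing det(xI - L) by cofactor expansion (or equivalently via sum-over-permutations) gives x^7 - 24x^6 + 231x^5 - 1140x^4 + 3036x^3 - 4128x^2 + 2240x. The coefficient of x^6 equals -trace(L) = -24, matching the sum of degrees. The largest eigenvalue, 7, is at most the vertex count 7. There is one zero in the spectrum, matching the 1 component.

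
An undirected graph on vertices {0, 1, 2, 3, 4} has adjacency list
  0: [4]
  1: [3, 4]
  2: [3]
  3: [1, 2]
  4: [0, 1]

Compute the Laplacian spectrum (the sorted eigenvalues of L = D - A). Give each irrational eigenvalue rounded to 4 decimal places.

With the vertex order [0, 1, 2, 3, 4], the degrees are [1, 2, 1, 2, 2], giving D = diag(1, 2, 1, 2, 2) and L = D - A. Since every row of L sums to 0, the all-ones vector is in the kernel and 0 is an eigenvalue. The single zero eigenvalue shows the graph is connected. The largest eigenvalue, 3.6180, is at most the vertex count 5.

[0, 0.3820, 1.3820, 2.6180, 3.6180]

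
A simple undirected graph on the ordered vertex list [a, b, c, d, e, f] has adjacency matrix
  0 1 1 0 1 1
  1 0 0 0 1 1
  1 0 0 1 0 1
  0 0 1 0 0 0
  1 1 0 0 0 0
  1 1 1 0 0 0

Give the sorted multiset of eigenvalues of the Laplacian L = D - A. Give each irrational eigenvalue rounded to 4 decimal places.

With the vertex order [a, b, c, d, e, f], the degrees are [4, 3, 3, 1, 2, 3], giving D = diag(4, 3, 3, 1, 2, 3) and L = D - A. Since every row of L sums to 0, the all-ones vector is in the kernel and 0 is an eigenvalue. By the matrix-tree theorem the graph has (1/6) * product of the nonzero eigenvalues = 21 spanning trees. The eigenvalues sum to 16, which equals trace(L) = 2|E|.

[0, 0.7312, 2.1353, 3.4659, 4.5494, 5.1183]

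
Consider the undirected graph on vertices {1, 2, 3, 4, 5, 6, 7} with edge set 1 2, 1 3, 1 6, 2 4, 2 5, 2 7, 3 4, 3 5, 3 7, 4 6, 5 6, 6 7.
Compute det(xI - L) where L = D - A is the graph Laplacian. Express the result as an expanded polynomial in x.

x^7 - 24x^6 + 234x^5 - 1192x^4 + 3357x^3 - 4968x^2 + 3024x

With the vertex order [1, 2, 3, 4, 5, 6, 7], the degrees are [3, 4, 4, 3, 3, 4, 3], giving D = diag(3, 4, 4, 3, 3, 4, 3) and L = D - A. L has integer entries, so p(x) = det(xI - L) has integer coefficients. Expanding the determinant yields x^7 - 24x^6 + 234x^5 - 1192x^4 + 3357x^3 - 4968x^2 + 3024x. The constant term is 0 because L is singular (the all-ones vector lies in its kernel). By the matrix-tree theorem the graph has (1/7) * product of the nonzero eigenvalues = 432 spanning trees. There is one zero in the spectrum, matching the 1 component.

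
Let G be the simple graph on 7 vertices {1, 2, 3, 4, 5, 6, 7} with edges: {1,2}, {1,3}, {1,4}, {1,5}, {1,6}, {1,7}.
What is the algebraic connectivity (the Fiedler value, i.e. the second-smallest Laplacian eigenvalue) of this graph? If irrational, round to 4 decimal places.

Each diagonal entry of L is the vertex degree and each off-diagonal entry is -1 where an edge is present, 0 otherwise; in the order [1, 2, 3, 4, 5, 6, 7] the diagonal is [6, 1, 1, 1, 1, 1, 1]. The sorted Laplacian eigenvalues are [0, 1, 1, 1, 1, 1, 7]; the algebraic connectivity is the second entry, 1.

1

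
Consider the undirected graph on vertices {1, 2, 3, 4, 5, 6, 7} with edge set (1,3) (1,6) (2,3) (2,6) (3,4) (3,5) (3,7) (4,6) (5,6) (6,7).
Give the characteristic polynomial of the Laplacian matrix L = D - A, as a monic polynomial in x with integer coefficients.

x^7 - 20x^6 + 155x^5 - 600x^4 + 1240x^3 - 1312x^2 + 560x

Reading degrees in the order [1, 2, 3, 4, 5, 6, 7] gives [2, 2, 5, 2, 2, 5, 2]; set D = diag(2, 2, 5, 2, 2, 5, 2) and form L = D - A. The eigenvalues of L are [0, 2, 2, 2, 2, 5, 7]; the characteristic polynomial is the product of (x - lambda_i), which multiplies out to x^7 - 20x^6 + 155x^5 - 600x^4 + 1240x^3 - 1312x^2 + 560x. Since p(0) = det(-L) = 0, x divides p(x). By the matrix-tree theorem the graph has (1/7) * product of the nonzero eigenvalues = 80 spanning trees. The eigenvalues sum to 20, which equals trace(L) = 2|E|.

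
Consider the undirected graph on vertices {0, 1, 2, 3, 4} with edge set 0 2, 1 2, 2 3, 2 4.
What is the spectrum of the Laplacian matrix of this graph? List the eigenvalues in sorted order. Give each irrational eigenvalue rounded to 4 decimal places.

[0, 1, 1, 1, 5]

With the vertex order [0, 1, 2, 3, 4], the degrees are [1, 1, 4, 1, 1], giving D = diag(1, 1, 4, 1, 1) and L = D - A. Since every row of L sums to 0, the all-ones vector is in the kernel and 0 is an eigenvalue. By the matrix-tree theorem the graph has (1/5) * product of the nonzero eigenvalues = 1 spanning tree.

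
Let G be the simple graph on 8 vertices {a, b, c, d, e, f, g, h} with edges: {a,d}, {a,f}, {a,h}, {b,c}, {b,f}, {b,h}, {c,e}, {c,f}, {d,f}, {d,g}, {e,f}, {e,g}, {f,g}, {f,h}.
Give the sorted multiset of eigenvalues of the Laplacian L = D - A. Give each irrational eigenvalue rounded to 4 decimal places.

With the vertex order [a, b, c, d, e, f, g, h], the degrees are [3, 3, 3, 3, 3, 7, 3, 3], giving D = diag(3, 3, 3, 3, 3, 7, 3, 3) and L = D - A. Since every row of L sums to 0, the all-ones vector is in the kernel and 0 is an eigenvalue.

[0, 1.7530, 1.7530, 3.4450, 3.4450, 4.8019, 4.8019, 8]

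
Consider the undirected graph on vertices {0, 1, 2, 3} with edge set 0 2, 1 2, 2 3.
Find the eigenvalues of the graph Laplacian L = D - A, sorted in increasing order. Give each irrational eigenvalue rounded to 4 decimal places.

Each diagonal entry of L is the vertex degree and each off-diagonal entry is -1 where an edge is present, 0 otherwise; in the order [0, 1, 2, 3] the diagonal is [1, 1, 3, 1]. The multiplicity of 0 as a Laplacian eigenvalue equals the number of connected components. The single zero eigenvalue shows the graph is connected. There is one zero in the spectrum, matching the 1 component. The eigenvalues sum to 6, which equals trace(L) = 2|E|.

[0, 1, 1, 4]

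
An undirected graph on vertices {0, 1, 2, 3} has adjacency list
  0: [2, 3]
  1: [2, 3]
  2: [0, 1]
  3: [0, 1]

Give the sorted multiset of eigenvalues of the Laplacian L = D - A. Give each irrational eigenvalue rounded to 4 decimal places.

[0, 2, 2, 4]

Each diagonal entry of L is the vertex degree and each off-diagonal entry is -1 where an edge is present, 0 otherwise; in the order [0, 1, 2, 3] the diagonal is [2, 2, 2, 2]. Since every row of L sums to 0, the all-ones vector is in the kernel and 0 is an eigenvalue. The single zero eigenvalue shows the graph is connected. The eigenvalues sum to 8, which equals trace(L) = 2|E|.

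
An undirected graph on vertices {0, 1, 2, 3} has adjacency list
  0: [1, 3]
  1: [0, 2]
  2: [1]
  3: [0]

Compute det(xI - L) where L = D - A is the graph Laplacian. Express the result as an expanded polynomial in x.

Reading degrees in the order [0, 1, 2, 3] gives [2, 2, 1, 1]; set D = diag(2, 2, 1, 1) and form L = D - A. L has integer entries, so p(x) = det(xI - L) has integer coefficients. Expanding the determinant yields x^4 - 6x^3 + 10x^2 - 4x. The constant term is 0 because L is singular (the all-ones vector lies in its kernel). By the matrix-tree theorem the graph has (1/4) * product of the nonzero eigenvalues = 1 spanning tree. The largest eigenvalue, 3.4142, is at most the vertex count 4.

x^4 - 6x^3 + 10x^2 - 4x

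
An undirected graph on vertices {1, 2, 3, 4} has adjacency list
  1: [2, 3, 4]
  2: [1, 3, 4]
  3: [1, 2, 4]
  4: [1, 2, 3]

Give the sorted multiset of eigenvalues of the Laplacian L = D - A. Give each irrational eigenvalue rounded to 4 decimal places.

[0, 4, 4, 4]

With the vertex order [1, 2, 3, 4], the degrees are [3, 3, 3, 3], giving D = diag(3, 3, 3, 3) and L = D - A. Since every row of L sums to 0, the all-ones vector is in the kernel and 0 is an eigenvalue. The single zero eigenvalue shows the graph is connected.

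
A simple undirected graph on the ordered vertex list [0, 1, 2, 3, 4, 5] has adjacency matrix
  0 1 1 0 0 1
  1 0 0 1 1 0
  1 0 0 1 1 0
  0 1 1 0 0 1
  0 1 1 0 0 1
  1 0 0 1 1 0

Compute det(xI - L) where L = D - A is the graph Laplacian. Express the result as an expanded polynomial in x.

x^6 - 18x^5 + 126x^4 - 432x^3 + 729x^2 - 486x

Reading degrees in the order [0, 1, 2, 3, 4, 5] gives [3, 3, 3, 3, 3, 3]; set D = diag(3, 3, 3, 3, 3, 3) and form L = D - A. Computing det(xI - L) by cofactor expansion (or equivalently via sum-over-permutations) gives x^6 - 18x^5 + 126x^4 - 432x^3 + 729x^2 - 486x. Since p(0) = det(-L) = 0, x divides p(x).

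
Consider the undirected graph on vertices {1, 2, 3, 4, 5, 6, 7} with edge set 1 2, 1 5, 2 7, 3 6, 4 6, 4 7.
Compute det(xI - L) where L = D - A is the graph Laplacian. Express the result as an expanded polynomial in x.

x^7 - 12x^6 + 55x^5 - 120x^4 + 126x^3 - 56x^2 + 7x

Reading degrees in the order [1, 2, 3, 4, 5, 6, 7] gives [2, 2, 1, 2, 1, 2, 2]; set D = diag(2, 2, 1, 2, 1, 2, 2) and form L = D - A. Computing det(xI - L) by cofactor expansion (or equivalently via sum-over-permutations) gives x^7 - 12x^6 + 55x^5 - 120x^4 + 126x^3 - 56x^2 + 7x. The coefficient of x^6 equals -trace(L) = -12, matching the sum of degrees. The eigenvalues sum to 12, which equals trace(L) = 2|E|.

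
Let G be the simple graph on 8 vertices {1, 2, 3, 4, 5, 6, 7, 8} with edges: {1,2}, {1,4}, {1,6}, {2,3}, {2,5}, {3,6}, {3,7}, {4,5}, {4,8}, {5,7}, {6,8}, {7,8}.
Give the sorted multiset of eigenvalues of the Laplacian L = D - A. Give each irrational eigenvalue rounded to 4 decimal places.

Reading degrees in the order [1, 2, 3, 4, 5, 6, 7, 8] gives [3, 3, 3, 3, 3, 3, 3, 3]; set D = diag(3, 3, 3, 3, 3, 3, 3, 3) and form L = D - A. L is symmetric positive semidefinite, so every eigenvalue is real and nonnegative. By the matrix-tree theorem the graph has (1/8) * product of the nonzero eigenvalues = 384 spanning trees. There is one zero in the spectrum, matching the 1 component.

[0, 2, 2, 2, 4, 4, 4, 6]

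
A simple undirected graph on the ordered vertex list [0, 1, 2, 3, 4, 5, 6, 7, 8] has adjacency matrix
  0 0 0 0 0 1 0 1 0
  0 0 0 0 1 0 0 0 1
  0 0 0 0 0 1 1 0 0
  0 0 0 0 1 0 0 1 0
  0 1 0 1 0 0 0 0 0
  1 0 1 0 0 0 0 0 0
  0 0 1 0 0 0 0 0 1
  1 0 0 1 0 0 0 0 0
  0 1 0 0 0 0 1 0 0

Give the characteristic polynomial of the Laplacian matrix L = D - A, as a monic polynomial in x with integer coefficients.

Each diagonal entry of L is the vertex degree and each off-diagonal entry is -1 where an edge is present, 0 otherwise; in the order [0, 1, 2, 3, 4, 5, 6, 7, 8] the diagonal is [2, 2, 2, 2, 2, 2, 2, 2, 2]. Computing det(xI - L) by cofactor expansion (or equivalently via sum-over-permutations) gives x^9 - 18x^8 + 135x^7 - 546x^6 + 1287x^5 - 1782x^4 + 1386x^3 - 540x^2 + 81x. The coefficient of x^8 equals -trace(L) = -18, matching the sum of degrees.

x^9 - 18x^8 + 135x^7 - 546x^6 + 1287x^5 - 1782x^4 + 1386x^3 - 540x^2 + 81x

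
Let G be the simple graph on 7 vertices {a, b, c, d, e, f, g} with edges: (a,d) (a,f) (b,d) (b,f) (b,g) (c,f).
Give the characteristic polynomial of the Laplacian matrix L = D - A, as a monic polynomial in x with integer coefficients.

x^7 - 12x^6 + 52x^5 - 100x^4 + 83x^3 - 24x^2

With the vertex order [a, b, c, d, e, f, g], the degrees are [2, 3, 1, 2, 0, 3, 1], giving D = diag(2, 3, 1, 2, 0, 3, 1) and L = D - A. Computing det(xI - L) by cofactor expansion (or equivalently via sum-over-permutations) gives x^7 - 12x^6 + 52x^5 - 100x^4 + 83x^3 - 24x^2. Since p(0) = det(-L) = 0, x divides p(x). The eigenvalues sum to 12, which equals trace(L) = 2|E|. The largest eigenvalue, 4.8136, is at most the vertex count 7.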